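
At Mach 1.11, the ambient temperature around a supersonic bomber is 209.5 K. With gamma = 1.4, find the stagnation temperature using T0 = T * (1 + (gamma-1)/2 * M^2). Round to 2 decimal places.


Step 1: (gamma-1)/2 = 0.2
Step 2: M^2 = 1.2321
Step 3: 1 + 0.2 * 1.2321 = 1.24642
Step 4: T0 = 209.5 * 1.24642 = 261.12 K

261.12


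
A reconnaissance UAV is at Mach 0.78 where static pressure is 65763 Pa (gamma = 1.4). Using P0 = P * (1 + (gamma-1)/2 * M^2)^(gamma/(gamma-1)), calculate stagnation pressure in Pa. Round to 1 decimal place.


Step 1: (gamma-1)/2 * M^2 = 0.2 * 0.6084 = 0.12168
Step 2: 1 + 0.12168 = 1.12168
Step 3: Exponent gamma/(gamma-1) = 3.5
Step 4: P0 = 65763 * 1.12168^3.5 = 98293.1 Pa

98293.1


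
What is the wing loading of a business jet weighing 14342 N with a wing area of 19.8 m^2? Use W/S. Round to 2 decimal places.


Step 1: Wing loading = W / S = 14342 / 19.8
Step 2: Wing loading = 724.34 N/m^2

724.34


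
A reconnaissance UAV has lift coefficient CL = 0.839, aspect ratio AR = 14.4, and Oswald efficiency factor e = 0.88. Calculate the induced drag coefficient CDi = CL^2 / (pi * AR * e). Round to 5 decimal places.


Step 1: CL^2 = 0.839^2 = 0.703921
Step 2: pi * AR * e = 3.14159 * 14.4 * 0.88 = 39.810262
Step 3: CDi = 0.703921 / 39.810262 = 0.01768

0.01768


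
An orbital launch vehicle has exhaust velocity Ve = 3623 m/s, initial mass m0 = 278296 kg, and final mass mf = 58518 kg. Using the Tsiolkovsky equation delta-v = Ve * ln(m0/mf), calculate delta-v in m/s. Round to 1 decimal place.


Step 1: Mass ratio m0/mf = 278296 / 58518 = 4.755733
Step 2: ln(4.755733) = 1.559351
Step 3: delta-v = 3623 * 1.559351 = 5649.5 m/s

5649.5


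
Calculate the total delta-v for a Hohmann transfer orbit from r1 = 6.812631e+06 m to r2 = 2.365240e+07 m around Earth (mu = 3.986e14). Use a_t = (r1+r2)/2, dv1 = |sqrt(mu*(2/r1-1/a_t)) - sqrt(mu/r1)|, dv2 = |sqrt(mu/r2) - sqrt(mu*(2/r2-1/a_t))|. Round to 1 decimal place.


Step 1: Transfer semi-major axis a_t = (6.812631e+06 + 2.365240e+07) / 2 = 1.523252e+07 m
Step 2: v1 (circular at r1) = sqrt(mu/r1) = 7649.12 m/s
Step 3: v_t1 = sqrt(mu*(2/r1 - 1/a_t)) = 9531.54 m/s
Step 4: dv1 = |9531.54 - 7649.12| = 1882.42 m/s
Step 5: v2 (circular at r2) = 4105.17 m/s, v_t2 = 2745.38 m/s
Step 6: dv2 = |4105.17 - 2745.38| = 1359.79 m/s
Step 7: Total delta-v = 1882.42 + 1359.79 = 3242.2 m/s

3242.2


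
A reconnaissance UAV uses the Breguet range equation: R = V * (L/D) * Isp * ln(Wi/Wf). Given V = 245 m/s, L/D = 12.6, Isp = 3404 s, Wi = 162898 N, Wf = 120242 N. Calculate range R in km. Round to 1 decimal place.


Step 1: Coefficient = V * (L/D) * Isp = 245 * 12.6 * 3404 = 10508148.0 m
Step 2: Wi/Wf = 162898 / 120242 = 1.354751
Step 3: ln(1.354751) = 0.303618
Step 4: R = 10508148.0 * 0.303618 = 3190461.4 m = 3190.5 km

3190.5


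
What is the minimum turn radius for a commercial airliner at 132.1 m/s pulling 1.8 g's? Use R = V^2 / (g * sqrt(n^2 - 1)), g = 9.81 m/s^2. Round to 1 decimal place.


Step 1: V^2 = 132.1^2 = 17450.41
Step 2: n^2 - 1 = 1.8^2 - 1 = 2.24
Step 3: sqrt(2.24) = 1.496663
Step 4: R = 17450.41 / (9.81 * 1.496663) = 1188.5 m

1188.5


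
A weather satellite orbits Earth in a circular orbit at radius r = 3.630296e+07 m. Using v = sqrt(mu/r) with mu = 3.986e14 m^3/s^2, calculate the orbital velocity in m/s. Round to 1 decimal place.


Step 1: mu / r = 3.986e14 / 3.630296e+07 = 10979820.9292
Step 2: v = sqrt(10979820.9292) = 3313.6 m/s

3313.6


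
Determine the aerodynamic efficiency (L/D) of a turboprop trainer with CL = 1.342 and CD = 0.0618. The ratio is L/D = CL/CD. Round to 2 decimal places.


Step 1: L/D = CL / CD = 1.342 / 0.0618
Step 2: L/D = 21.72

21.72


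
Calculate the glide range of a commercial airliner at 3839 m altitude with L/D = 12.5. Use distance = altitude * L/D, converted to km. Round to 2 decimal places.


Step 1: Glide distance = altitude * L/D = 3839 * 12.5 = 47987.5 m
Step 2: Convert to km: 47987.5 / 1000 = 47.99 km

47.99


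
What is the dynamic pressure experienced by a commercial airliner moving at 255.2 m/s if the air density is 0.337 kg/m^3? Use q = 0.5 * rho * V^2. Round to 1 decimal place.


Step 1: V^2 = 255.2^2 = 65127.04
Step 2: q = 0.5 * 0.337 * 65127.04
Step 3: q = 10973.9 Pa

10973.9


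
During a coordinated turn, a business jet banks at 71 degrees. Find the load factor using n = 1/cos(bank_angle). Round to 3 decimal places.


Step 1: Convert 71 degrees to radians = 1.239184
Step 2: cos(71 deg) = 0.325568
Step 3: n = 1 / 0.325568 = 3.072

3.072


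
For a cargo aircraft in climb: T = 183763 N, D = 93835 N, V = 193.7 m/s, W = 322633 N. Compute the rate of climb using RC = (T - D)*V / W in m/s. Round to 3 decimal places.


Step 1: Excess thrust = T - D = 183763 - 93835 = 89928 N
Step 2: Excess power = 89928 * 193.7 = 17419053.6 W
Step 3: RC = 17419053.6 / 322633 = 53.990 m/s

53.990


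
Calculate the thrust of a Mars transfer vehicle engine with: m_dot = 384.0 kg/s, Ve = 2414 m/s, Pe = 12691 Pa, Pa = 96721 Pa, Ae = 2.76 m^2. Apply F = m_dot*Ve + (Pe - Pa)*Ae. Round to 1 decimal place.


Step 1: Momentum thrust = m_dot * Ve = 384.0 * 2414 = 926976.0 N
Step 2: Pressure thrust = (Pe - Pa) * Ae = (12691 - 96721) * 2.76 = -231922.80 N
Step 3: Total thrust F = 926976.0 + -231922.80 = 695053.2 N

695053.2


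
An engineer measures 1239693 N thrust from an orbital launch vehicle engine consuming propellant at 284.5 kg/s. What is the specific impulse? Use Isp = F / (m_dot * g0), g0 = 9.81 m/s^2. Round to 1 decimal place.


Step 1: m_dot * g0 = 284.5 * 9.81 = 2790.95
Step 2: Isp = 1239693 / 2790.95 = 444.2 s

444.2


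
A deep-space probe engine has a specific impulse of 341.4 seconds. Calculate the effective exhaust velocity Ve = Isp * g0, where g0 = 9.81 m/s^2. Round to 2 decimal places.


Step 1: Ve = Isp * g0 = 341.4 * 9.81
Step 2: Ve = 3349.13 m/s

3349.13


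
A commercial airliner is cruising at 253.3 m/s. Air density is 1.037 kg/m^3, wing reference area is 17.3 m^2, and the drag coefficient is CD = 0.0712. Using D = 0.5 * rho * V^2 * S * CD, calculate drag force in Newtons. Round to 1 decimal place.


Step 1: Dynamic pressure q = 0.5 * 1.037 * 253.3^2 = 33267.4215 Pa
Step 2: Drag D = q * S * CD = 33267.4215 * 17.3 * 0.0712
Step 3: D = 40977.5 N

40977.5


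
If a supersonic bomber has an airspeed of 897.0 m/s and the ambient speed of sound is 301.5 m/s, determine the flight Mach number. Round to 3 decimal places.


Step 1: M = V / a = 897.0 / 301.5
Step 2: M = 2.975

2.975


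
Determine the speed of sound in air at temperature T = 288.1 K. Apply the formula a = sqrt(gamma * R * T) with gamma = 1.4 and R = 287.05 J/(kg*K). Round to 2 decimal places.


Step 1: gamma * R * T = 1.4 * 287.05 * 288.1 = 115778.747
Step 2: a = sqrt(115778.747) = 340.26 m/s

340.26


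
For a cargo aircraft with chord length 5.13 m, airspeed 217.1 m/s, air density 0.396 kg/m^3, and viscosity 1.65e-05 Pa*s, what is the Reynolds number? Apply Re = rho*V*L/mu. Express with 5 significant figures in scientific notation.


Step 1: Numerator = rho * V * L = 0.396 * 217.1 * 5.13 = 441.034308
Step 2: Re = 441.034308 / 1.65e-05
Step 3: Re = 2.6729e+07

2.6729e+07


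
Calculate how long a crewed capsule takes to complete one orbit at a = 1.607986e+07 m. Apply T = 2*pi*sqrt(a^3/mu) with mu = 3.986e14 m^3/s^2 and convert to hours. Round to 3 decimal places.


Step 1: a^3 / mu = 4.157639e+21 / 3.986e14 = 1.043060e+07
Step 2: sqrt(1.043060e+07) = 3229.6447 s
Step 3: T = 2*pi * 3229.6447 = 20292.46 s
Step 4: T in hours = 20292.46 / 3600 = 5.637 hours

5.637


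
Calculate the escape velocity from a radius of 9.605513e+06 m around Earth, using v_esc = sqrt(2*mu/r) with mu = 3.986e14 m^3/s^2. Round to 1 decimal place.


Step 1: 2*mu/r = 2 * 3.986e14 / 9.605513e+06 = 82994005.6299
Step 2: v_esc = sqrt(82994005.6299) = 9110.1 m/s

9110.1


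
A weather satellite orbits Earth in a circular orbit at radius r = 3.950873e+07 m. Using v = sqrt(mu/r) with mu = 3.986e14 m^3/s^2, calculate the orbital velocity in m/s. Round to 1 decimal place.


Step 1: mu / r = 3.986e14 / 3.950873e+07 = 10088909.4638
Step 2: v = sqrt(10088909.4638) = 3176.3 m/s

3176.3


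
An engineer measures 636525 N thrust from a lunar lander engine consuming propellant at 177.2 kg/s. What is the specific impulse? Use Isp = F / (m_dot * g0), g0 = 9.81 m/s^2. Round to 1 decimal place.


Step 1: m_dot * g0 = 177.2 * 9.81 = 1738.33
Step 2: Isp = 636525 / 1738.33 = 366.2 s

366.2


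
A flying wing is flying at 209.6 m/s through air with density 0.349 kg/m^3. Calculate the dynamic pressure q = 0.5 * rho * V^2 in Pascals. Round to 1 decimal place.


Step 1: V^2 = 209.6^2 = 43932.16
Step 2: q = 0.5 * 0.349 * 43932.16
Step 3: q = 7666.2 Pa

7666.2


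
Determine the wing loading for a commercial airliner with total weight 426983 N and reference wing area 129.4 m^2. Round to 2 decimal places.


Step 1: Wing loading = W / S = 426983 / 129.4
Step 2: Wing loading = 3299.71 N/m^2

3299.71


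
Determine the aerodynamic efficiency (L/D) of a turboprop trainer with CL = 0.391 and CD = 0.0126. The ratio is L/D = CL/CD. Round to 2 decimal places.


Step 1: L/D = CL / CD = 0.391 / 0.0126
Step 2: L/D = 31.03

31.03


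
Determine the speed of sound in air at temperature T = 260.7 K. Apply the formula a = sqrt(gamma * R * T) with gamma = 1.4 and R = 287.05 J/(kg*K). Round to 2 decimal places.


Step 1: gamma * R * T = 1.4 * 287.05 * 260.7 = 104767.509
Step 2: a = sqrt(104767.509) = 323.68 m/s

323.68


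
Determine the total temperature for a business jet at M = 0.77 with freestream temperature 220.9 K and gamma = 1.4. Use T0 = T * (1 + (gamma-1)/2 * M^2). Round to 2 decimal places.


Step 1: (gamma-1)/2 = 0.2
Step 2: M^2 = 0.5929
Step 3: 1 + 0.2 * 0.5929 = 1.11858
Step 4: T0 = 220.9 * 1.11858 = 247.09 K

247.09


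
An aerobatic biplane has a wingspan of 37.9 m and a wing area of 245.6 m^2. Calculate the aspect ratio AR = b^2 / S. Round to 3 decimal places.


Step 1: b^2 = 37.9^2 = 1436.41
Step 2: AR = 1436.41 / 245.6 = 5.849

5.849


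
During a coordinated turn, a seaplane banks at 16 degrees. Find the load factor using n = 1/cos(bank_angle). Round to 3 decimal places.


Step 1: Convert 16 degrees to radians = 0.279253
Step 2: cos(16 deg) = 0.961262
Step 3: n = 1 / 0.961262 = 1.040

1.040


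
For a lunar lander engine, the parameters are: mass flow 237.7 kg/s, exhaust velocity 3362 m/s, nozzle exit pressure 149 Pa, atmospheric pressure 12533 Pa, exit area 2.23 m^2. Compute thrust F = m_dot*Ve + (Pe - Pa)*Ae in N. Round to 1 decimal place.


Step 1: Momentum thrust = m_dot * Ve = 237.7 * 3362 = 799147.4 N
Step 2: Pressure thrust = (Pe - Pa) * Ae = (149 - 12533) * 2.23 = -27616.32 N
Step 3: Total thrust F = 799147.4 + -27616.32 = 771531.1 N

771531.1


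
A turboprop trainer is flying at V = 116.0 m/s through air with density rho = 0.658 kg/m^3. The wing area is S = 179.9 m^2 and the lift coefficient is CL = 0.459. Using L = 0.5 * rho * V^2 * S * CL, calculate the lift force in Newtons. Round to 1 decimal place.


Step 1: Calculate dynamic pressure q = 0.5 * 0.658 * 116.0^2 = 0.5 * 0.658 * 13456.0 = 4427.024 Pa
Step 2: Multiply by wing area and lift coefficient: L = 4427.024 * 179.9 * 0.459
Step 3: L = 796421.6176 * 0.459 = 365557.5 N

365557.5


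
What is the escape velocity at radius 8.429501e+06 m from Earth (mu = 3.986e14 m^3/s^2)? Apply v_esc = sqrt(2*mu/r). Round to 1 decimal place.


Step 1: 2*mu/r = 2 * 3.986e14 / 8.429501e+06 = 94572620.6095
Step 2: v_esc = sqrt(94572620.6095) = 9724.8 m/s

9724.8


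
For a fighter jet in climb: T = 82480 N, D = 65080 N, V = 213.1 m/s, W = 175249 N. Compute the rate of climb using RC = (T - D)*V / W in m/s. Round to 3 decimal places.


Step 1: Excess thrust = T - D = 82480 - 65080 = 17400 N
Step 2: Excess power = 17400 * 213.1 = 3707940.0 W
Step 3: RC = 3707940.0 / 175249 = 21.158 m/s

21.158


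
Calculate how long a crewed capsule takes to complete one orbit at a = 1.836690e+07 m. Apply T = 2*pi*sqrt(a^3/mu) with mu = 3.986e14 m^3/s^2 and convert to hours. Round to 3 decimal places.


Step 1: a^3 / mu = 6.195945e+21 / 3.986e14 = 1.554427e+07
Step 2: sqrt(1.554427e+07) = 3942.622 s
Step 3: T = 2*pi * 3942.622 = 24772.22 s
Step 4: T in hours = 24772.22 / 3600 = 6.881 hours

6.881


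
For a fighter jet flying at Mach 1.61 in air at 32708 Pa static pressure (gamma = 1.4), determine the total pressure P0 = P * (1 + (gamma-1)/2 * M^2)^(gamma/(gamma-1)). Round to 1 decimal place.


Step 1: (gamma-1)/2 * M^2 = 0.2 * 2.5921 = 0.51842
Step 2: 1 + 0.51842 = 1.51842
Step 3: Exponent gamma/(gamma-1) = 3.5
Step 4: P0 = 32708 * 1.51842^3.5 = 141099.6 Pa

141099.6


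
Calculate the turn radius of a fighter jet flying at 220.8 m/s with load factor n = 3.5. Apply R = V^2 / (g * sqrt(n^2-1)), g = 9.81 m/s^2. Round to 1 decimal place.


Step 1: V^2 = 220.8^2 = 48752.64
Step 2: n^2 - 1 = 3.5^2 - 1 = 11.25
Step 3: sqrt(11.25) = 3.354102
Step 4: R = 48752.64 / (9.81 * 3.354102) = 1481.7 m

1481.7


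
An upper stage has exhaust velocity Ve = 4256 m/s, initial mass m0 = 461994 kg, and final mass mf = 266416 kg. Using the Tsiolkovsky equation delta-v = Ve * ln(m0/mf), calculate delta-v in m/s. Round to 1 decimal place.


Step 1: Mass ratio m0/mf = 461994 / 266416 = 1.734108
Step 2: ln(1.734108) = 0.550493
Step 3: delta-v = 4256 * 0.550493 = 2342.9 m/s

2342.9


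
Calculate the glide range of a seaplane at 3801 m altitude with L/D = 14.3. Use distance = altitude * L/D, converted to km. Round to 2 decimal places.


Step 1: Glide distance = altitude * L/D = 3801 * 14.3 = 54354.3 m
Step 2: Convert to km: 54354.3 / 1000 = 54.35 km

54.35


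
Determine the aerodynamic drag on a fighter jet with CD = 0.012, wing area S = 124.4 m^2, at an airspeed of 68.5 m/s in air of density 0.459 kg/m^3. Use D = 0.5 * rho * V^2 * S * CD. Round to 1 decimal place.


Step 1: Dynamic pressure q = 0.5 * 0.459 * 68.5^2 = 1076.8714 Pa
Step 2: Drag D = q * S * CD = 1076.8714 * 124.4 * 0.012
Step 3: D = 1607.6 N

1607.6


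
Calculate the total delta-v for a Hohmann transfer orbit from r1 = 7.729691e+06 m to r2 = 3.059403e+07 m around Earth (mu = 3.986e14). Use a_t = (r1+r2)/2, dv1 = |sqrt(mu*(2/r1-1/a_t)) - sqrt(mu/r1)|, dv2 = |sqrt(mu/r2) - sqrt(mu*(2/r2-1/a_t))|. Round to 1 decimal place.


Step 1: Transfer semi-major axis a_t = (7.729691e+06 + 3.059403e+07) / 2 = 1.916186e+07 m
Step 2: v1 (circular at r1) = sqrt(mu/r1) = 7181.04 m/s
Step 3: v_t1 = sqrt(mu*(2/r1 - 1/a_t)) = 9073.76 m/s
Step 4: dv1 = |9073.76 - 7181.04| = 1892.71 m/s
Step 5: v2 (circular at r2) = 3609.53 m/s, v_t2 = 2292.52 m/s
Step 6: dv2 = |3609.53 - 2292.52| = 1317.01 m/s
Step 7: Total delta-v = 1892.71 + 1317.01 = 3209.7 m/s

3209.7


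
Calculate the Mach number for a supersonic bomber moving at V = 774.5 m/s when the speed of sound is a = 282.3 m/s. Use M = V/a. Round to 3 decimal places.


Step 1: M = V / a = 774.5 / 282.3
Step 2: M = 2.744

2.744


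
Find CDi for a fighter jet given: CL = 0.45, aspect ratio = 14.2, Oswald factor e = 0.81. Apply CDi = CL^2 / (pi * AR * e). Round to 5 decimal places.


Step 1: CL^2 = 0.45^2 = 0.2025
Step 2: pi * AR * e = 3.14159 * 14.2 * 0.81 = 36.134599
Step 3: CDi = 0.2025 / 36.134599 = 0.00560

0.00560


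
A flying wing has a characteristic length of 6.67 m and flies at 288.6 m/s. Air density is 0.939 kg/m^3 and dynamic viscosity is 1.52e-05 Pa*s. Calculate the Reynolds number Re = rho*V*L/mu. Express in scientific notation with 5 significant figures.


Step 1: Numerator = rho * V * L = 0.939 * 288.6 * 6.67 = 1807.539318
Step 2: Re = 1807.539318 / 1.52e-05
Step 3: Re = 1.1892e+08

1.1892e+08


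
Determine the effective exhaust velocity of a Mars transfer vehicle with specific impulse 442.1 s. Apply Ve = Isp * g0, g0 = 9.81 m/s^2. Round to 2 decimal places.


Step 1: Ve = Isp * g0 = 442.1 * 9.81
Step 2: Ve = 4337.00 m/s

4337.00


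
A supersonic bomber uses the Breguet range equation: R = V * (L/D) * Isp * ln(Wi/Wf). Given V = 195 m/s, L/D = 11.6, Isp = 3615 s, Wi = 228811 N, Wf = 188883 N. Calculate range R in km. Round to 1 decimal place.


Step 1: Coefficient = V * (L/D) * Isp = 195 * 11.6 * 3615 = 8177130.0 m
Step 2: Wi/Wf = 228811 / 188883 = 1.21139
Step 3: ln(1.21139) = 0.191769
Step 4: R = 8177130.0 * 0.191769 = 1568116.4 m = 1568.1 km

1568.1


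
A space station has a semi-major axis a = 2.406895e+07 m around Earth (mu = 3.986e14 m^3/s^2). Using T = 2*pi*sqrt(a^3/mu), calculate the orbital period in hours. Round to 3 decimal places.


Step 1: a^3 / mu = 1.394349e+22 / 3.986e14 = 3.498115e+07
Step 2: sqrt(3.498115e+07) = 5914.4868 s
Step 3: T = 2*pi * 5914.4868 = 37161.82 s
Step 4: T in hours = 37161.82 / 3600 = 10.323 hours

10.323


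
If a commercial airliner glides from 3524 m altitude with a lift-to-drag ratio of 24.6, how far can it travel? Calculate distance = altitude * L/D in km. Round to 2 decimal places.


Step 1: Glide distance = altitude * L/D = 3524 * 24.6 = 86690.4 m
Step 2: Convert to km: 86690.4 / 1000 = 86.69 km

86.69


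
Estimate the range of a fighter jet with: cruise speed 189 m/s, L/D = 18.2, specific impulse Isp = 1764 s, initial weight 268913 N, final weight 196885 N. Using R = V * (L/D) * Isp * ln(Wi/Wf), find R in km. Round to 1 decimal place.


Step 1: Coefficient = V * (L/D) * Isp = 189 * 18.2 * 1764 = 6067807.2 m
Step 2: Wi/Wf = 268913 / 196885 = 1.365838
Step 3: ln(1.365838) = 0.311768
Step 4: R = 6067807.2 * 0.311768 = 1891748.8 m = 1891.7 km

1891.7


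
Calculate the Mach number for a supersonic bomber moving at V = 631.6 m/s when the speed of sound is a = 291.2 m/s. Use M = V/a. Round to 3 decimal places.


Step 1: M = V / a = 631.6 / 291.2
Step 2: M = 2.169

2.169


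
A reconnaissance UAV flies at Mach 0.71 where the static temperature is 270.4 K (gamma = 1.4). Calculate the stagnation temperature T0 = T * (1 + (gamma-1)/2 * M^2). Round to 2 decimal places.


Step 1: (gamma-1)/2 = 0.2
Step 2: M^2 = 0.5041
Step 3: 1 + 0.2 * 0.5041 = 1.10082
Step 4: T0 = 270.4 * 1.10082 = 297.66 K

297.66


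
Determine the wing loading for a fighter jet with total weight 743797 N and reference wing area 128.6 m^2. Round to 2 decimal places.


Step 1: Wing loading = W / S = 743797 / 128.6
Step 2: Wing loading = 5783.80 N/m^2

5783.80


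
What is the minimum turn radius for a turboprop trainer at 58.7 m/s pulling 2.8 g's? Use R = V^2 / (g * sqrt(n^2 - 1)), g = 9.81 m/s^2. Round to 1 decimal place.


Step 1: V^2 = 58.7^2 = 3445.69
Step 2: n^2 - 1 = 2.8^2 - 1 = 6.84
Step 3: sqrt(6.84) = 2.615339
Step 4: R = 3445.69 / (9.81 * 2.615339) = 134.3 m

134.3


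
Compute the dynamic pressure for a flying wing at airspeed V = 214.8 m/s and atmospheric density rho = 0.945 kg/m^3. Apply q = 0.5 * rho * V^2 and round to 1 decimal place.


Step 1: V^2 = 214.8^2 = 46139.04
Step 2: q = 0.5 * 0.945 * 46139.04
Step 3: q = 21800.7 Pa

21800.7


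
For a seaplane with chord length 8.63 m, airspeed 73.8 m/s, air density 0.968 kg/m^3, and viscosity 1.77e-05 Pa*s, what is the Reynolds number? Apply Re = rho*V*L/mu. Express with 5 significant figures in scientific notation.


Step 1: Numerator = rho * V * L = 0.968 * 73.8 * 8.63 = 616.513392
Step 2: Re = 616.513392 / 1.77e-05
Step 3: Re = 3.4831e+07

3.4831e+07


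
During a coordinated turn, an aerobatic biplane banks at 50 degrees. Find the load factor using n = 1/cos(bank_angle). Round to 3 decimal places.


Step 1: Convert 50 degrees to radians = 0.872665
Step 2: cos(50 deg) = 0.642788
Step 3: n = 1 / 0.642788 = 1.556

1.556


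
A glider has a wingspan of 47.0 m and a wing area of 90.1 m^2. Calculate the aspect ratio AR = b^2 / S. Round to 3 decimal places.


Step 1: b^2 = 47.0^2 = 2209.0
Step 2: AR = 2209.0 / 90.1 = 24.517

24.517


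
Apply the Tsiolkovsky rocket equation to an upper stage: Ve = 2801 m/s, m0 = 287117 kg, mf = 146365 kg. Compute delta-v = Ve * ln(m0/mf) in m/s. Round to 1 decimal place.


Step 1: Mass ratio m0/mf = 287117 / 146365 = 1.961651
Step 2: ln(1.961651) = 0.673786
Step 3: delta-v = 2801 * 0.673786 = 1887.3 m/s

1887.3


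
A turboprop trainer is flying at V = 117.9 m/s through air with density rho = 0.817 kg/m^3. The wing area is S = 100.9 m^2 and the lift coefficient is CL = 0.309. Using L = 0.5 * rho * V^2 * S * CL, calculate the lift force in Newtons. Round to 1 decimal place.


Step 1: Calculate dynamic pressure q = 0.5 * 0.817 * 117.9^2 = 0.5 * 0.817 * 13900.41 = 5678.3175 Pa
Step 2: Multiply by wing area and lift coefficient: L = 5678.3175 * 100.9 * 0.309
Step 3: L = 572942.2342 * 0.309 = 177039.2 N

177039.2


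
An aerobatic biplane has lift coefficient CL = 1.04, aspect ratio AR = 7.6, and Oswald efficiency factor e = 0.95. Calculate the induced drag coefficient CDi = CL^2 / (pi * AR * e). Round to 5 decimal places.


Step 1: CL^2 = 1.04^2 = 1.0816
Step 2: pi * AR * e = 3.14159 * 7.6 * 0.95 = 22.682299
Step 3: CDi = 1.0816 / 22.682299 = 0.04768

0.04768


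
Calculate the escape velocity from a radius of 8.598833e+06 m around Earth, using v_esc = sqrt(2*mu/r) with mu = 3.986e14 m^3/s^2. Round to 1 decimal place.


Step 1: 2*mu/r = 2 * 3.986e14 / 8.598833e+06 = 92710254.9846
Step 2: v_esc = sqrt(92710254.9846) = 9628.6 m/s

9628.6


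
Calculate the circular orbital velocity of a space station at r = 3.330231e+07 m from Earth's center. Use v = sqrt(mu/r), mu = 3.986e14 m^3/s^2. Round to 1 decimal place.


Step 1: mu / r = 3.986e14 / 3.330231e+07 = 11969139.6783
Step 2: v = sqrt(11969139.6783) = 3459.6 m/s

3459.6


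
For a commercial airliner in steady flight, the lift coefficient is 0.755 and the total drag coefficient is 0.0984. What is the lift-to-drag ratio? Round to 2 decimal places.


Step 1: L/D = CL / CD = 0.755 / 0.0984
Step 2: L/D = 7.67

7.67


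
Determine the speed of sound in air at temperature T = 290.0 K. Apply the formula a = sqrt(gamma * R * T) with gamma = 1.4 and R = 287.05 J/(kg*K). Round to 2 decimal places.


Step 1: gamma * R * T = 1.4 * 287.05 * 290.0 = 116542.3
Step 2: a = sqrt(116542.3) = 341.38 m/s

341.38


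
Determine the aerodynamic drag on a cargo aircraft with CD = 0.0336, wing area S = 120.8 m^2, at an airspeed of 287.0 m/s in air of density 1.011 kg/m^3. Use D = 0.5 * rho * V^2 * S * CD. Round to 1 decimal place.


Step 1: Dynamic pressure q = 0.5 * 1.011 * 287.0^2 = 41637.5295 Pa
Step 2: Drag D = q * S * CD = 41637.5295 * 120.8 * 0.0336
Step 3: D = 169001.7 N

169001.7


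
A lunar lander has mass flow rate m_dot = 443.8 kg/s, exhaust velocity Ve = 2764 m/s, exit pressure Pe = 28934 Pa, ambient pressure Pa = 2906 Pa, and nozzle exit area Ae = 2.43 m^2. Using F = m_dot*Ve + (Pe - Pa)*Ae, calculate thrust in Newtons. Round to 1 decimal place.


Step 1: Momentum thrust = m_dot * Ve = 443.8 * 2764 = 1226663.2 N
Step 2: Pressure thrust = (Pe - Pa) * Ae = (28934 - 2906) * 2.43 = 63248.04 N
Step 3: Total thrust F = 1226663.2 + 63248.04 = 1289911.2 N

1289911.2


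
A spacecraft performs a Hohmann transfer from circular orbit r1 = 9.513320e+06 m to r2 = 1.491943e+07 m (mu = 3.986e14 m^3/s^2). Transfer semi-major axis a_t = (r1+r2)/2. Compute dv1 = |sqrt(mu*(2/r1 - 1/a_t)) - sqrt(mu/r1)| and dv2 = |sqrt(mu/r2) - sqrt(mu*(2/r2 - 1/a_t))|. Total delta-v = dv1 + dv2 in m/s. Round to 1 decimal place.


Step 1: Transfer semi-major axis a_t = (9.513320e+06 + 1.491943e+07) / 2 = 1.221638e+07 m
Step 2: v1 (circular at r1) = sqrt(mu/r1) = 6472.96 m/s
Step 3: v_t1 = sqrt(mu*(2/r1 - 1/a_t)) = 7153.32 m/s
Step 4: dv1 = |7153.32 - 6472.96| = 680.36 m/s
Step 5: v2 (circular at r2) = 5168.83 m/s, v_t2 = 4561.29 m/s
Step 6: dv2 = |5168.83 - 4561.29| = 607.55 m/s
Step 7: Total delta-v = 680.36 + 607.55 = 1287.9 m/s

1287.9


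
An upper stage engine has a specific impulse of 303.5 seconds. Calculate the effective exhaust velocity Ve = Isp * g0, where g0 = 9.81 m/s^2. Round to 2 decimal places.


Step 1: Ve = Isp * g0 = 303.5 * 9.81
Step 2: Ve = 2977.34 m/s

2977.34


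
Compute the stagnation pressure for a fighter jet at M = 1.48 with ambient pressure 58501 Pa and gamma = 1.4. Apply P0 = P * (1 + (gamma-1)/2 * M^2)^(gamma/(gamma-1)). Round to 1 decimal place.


Step 1: (gamma-1)/2 * M^2 = 0.2 * 2.1904 = 0.43808
Step 2: 1 + 0.43808 = 1.43808
Step 3: Exponent gamma/(gamma-1) = 3.5
Step 4: P0 = 58501 * 1.43808^3.5 = 208643.1 Pa

208643.1


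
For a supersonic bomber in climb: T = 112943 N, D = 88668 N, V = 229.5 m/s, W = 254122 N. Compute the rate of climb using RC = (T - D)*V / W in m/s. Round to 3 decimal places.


Step 1: Excess thrust = T - D = 112943 - 88668 = 24275 N
Step 2: Excess power = 24275 * 229.5 = 5571112.5 W
Step 3: RC = 5571112.5 / 254122 = 21.923 m/s

21.923


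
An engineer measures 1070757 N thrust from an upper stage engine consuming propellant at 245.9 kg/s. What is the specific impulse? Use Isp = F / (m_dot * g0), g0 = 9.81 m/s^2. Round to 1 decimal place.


Step 1: m_dot * g0 = 245.9 * 9.81 = 2412.28
Step 2: Isp = 1070757 / 2412.28 = 443.9 s

443.9


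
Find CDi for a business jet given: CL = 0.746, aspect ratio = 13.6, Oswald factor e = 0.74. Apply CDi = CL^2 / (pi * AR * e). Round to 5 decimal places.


Step 1: CL^2 = 0.746^2 = 0.556516
Step 2: pi * AR * e = 3.14159 * 13.6 * 0.74 = 31.616988
Step 3: CDi = 0.556516 / 31.616988 = 0.01760

0.01760


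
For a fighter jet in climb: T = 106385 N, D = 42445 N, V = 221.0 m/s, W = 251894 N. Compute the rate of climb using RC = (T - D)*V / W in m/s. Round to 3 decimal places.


Step 1: Excess thrust = T - D = 106385 - 42445 = 63940 N
Step 2: Excess power = 63940 * 221.0 = 14130740.0 W
Step 3: RC = 14130740.0 / 251894 = 56.098 m/s

56.098


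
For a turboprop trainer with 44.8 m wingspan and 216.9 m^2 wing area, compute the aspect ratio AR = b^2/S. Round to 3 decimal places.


Step 1: b^2 = 44.8^2 = 2007.04
Step 2: AR = 2007.04 / 216.9 = 9.253

9.253


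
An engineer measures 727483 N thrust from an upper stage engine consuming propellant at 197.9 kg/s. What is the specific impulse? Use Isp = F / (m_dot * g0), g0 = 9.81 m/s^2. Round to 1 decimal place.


Step 1: m_dot * g0 = 197.9 * 9.81 = 1941.4
Step 2: Isp = 727483 / 1941.4 = 374.7 s

374.7


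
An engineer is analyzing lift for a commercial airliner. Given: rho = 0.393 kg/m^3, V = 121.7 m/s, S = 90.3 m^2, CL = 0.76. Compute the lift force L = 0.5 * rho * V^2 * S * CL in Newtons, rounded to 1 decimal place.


Step 1: Calculate dynamic pressure q = 0.5 * 0.393 * 121.7^2 = 0.5 * 0.393 * 14810.89 = 2910.3399 Pa
Step 2: Multiply by wing area and lift coefficient: L = 2910.3399 * 90.3 * 0.76
Step 3: L = 262803.6916 * 0.76 = 199730.8 N

199730.8


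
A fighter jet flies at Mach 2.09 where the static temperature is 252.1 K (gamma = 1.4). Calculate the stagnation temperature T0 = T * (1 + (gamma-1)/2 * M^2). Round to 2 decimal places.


Step 1: (gamma-1)/2 = 0.2
Step 2: M^2 = 4.3681
Step 3: 1 + 0.2 * 4.3681 = 1.87362
Step 4: T0 = 252.1 * 1.87362 = 472.34 K

472.34


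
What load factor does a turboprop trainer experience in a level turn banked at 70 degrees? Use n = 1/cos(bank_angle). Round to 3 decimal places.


Step 1: Convert 70 degrees to radians = 1.22173
Step 2: cos(70 deg) = 0.34202
Step 3: n = 1 / 0.34202 = 2.924

2.924


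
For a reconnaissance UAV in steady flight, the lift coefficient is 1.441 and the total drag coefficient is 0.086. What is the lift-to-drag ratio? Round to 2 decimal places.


Step 1: L/D = CL / CD = 1.441 / 0.086
Step 2: L/D = 16.76

16.76


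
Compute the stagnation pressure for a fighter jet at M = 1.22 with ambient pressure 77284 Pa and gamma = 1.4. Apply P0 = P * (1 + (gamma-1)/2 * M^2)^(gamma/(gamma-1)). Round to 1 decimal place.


Step 1: (gamma-1)/2 * M^2 = 0.2 * 1.4884 = 0.29768
Step 2: 1 + 0.29768 = 1.29768
Step 3: Exponent gamma/(gamma-1) = 3.5
Step 4: P0 = 77284 * 1.29768^3.5 = 192387.2 Pa

192387.2


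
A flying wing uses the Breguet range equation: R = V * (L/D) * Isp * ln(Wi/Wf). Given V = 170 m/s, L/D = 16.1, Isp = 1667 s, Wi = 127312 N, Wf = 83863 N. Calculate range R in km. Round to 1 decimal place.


Step 1: Coefficient = V * (L/D) * Isp = 170 * 16.1 * 1667 = 4562579.0 m
Step 2: Wi/Wf = 127312 / 83863 = 1.518095
Step 3: ln(1.518095) = 0.417456
Step 4: R = 4562579.0 * 0.417456 = 1904677.1 m = 1904.7 km

1904.7


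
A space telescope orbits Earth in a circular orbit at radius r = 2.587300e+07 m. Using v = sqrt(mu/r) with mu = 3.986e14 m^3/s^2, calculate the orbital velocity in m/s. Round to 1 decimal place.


Step 1: mu / r = 3.986e14 / 2.587300e+07 = 15406021.7215
Step 2: v = sqrt(15406021.7215) = 3925.1 m/s

3925.1


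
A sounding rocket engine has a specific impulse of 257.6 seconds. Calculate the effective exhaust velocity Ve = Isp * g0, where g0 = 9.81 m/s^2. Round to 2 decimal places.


Step 1: Ve = Isp * g0 = 257.6 * 9.81
Step 2: Ve = 2527.06 m/s

2527.06


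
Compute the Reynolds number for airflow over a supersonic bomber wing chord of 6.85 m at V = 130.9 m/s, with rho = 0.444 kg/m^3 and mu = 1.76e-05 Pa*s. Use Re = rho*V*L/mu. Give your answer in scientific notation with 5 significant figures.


Step 1: Numerator = rho * V * L = 0.444 * 130.9 * 6.85 = 398.11926
Step 2: Re = 398.11926 / 1.76e-05
Step 3: Re = 2.2620e+07

2.2620e+07


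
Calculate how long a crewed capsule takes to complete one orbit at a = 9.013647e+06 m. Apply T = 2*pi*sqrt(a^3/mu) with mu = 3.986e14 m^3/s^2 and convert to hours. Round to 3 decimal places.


Step 1: a^3 / mu = 7.323213e+20 / 3.986e14 = 1.837233e+06
Step 2: sqrt(1.837233e+06) = 1355.4458 s
Step 3: T = 2*pi * 1355.4458 = 8516.52 s
Step 4: T in hours = 8516.52 / 3600 = 2.366 hours

2.366


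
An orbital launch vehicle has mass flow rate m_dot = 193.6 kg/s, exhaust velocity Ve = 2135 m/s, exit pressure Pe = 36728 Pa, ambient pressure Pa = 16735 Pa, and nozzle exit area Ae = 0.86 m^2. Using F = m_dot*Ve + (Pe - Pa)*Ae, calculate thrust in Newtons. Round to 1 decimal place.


Step 1: Momentum thrust = m_dot * Ve = 193.6 * 2135 = 413336.0 N
Step 2: Pressure thrust = (Pe - Pa) * Ae = (36728 - 16735) * 0.86 = 17193.98 N
Step 3: Total thrust F = 413336.0 + 17193.98 = 430530.0 N

430530.0


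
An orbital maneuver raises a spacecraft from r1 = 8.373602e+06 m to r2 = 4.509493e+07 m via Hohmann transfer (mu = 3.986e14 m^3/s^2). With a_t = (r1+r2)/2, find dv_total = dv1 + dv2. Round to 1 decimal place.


Step 1: Transfer semi-major axis a_t = (8.373602e+06 + 4.509493e+07) / 2 = 2.673427e+07 m
Step 2: v1 (circular at r1) = sqrt(mu/r1) = 6899.42 m/s
Step 3: v_t1 = sqrt(mu*(2/r1 - 1/a_t)) = 8960.71 m/s
Step 4: dv1 = |8960.71 - 6899.42| = 2061.29 m/s
Step 5: v2 (circular at r2) = 2973.07 m/s, v_t2 = 1663.9 m/s
Step 6: dv2 = |2973.07 - 1663.9| = 1309.17 m/s
Step 7: Total delta-v = 2061.29 + 1309.17 = 3370.5 m/s

3370.5


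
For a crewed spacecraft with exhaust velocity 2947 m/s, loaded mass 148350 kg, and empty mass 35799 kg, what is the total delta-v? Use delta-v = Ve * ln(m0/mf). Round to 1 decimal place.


Step 1: Mass ratio m0/mf = 148350 / 35799 = 4.143971
Step 2: ln(4.143971) = 1.421654
Step 3: delta-v = 2947 * 1.421654 = 4189.6 m/s

4189.6


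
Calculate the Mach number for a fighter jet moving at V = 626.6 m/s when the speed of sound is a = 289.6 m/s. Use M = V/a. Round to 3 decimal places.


Step 1: M = V / a = 626.6 / 289.6
Step 2: M = 2.164

2.164


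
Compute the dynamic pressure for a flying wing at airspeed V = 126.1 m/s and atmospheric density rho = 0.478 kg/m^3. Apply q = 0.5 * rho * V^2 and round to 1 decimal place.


Step 1: V^2 = 126.1^2 = 15901.21
Step 2: q = 0.5 * 0.478 * 15901.21
Step 3: q = 3800.4 Pa

3800.4


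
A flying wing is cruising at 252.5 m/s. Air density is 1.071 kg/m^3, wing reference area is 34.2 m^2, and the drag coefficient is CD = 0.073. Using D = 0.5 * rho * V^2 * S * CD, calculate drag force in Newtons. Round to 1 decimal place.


Step 1: Dynamic pressure q = 0.5 * 1.071 * 252.5^2 = 34141.4719 Pa
Step 2: Drag D = q * S * CD = 34141.4719 * 34.2 * 0.073
Step 3: D = 85237.6 N

85237.6


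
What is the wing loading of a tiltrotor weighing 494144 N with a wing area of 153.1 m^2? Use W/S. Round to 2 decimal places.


Step 1: Wing loading = W / S = 494144 / 153.1
Step 2: Wing loading = 3227.59 N/m^2

3227.59


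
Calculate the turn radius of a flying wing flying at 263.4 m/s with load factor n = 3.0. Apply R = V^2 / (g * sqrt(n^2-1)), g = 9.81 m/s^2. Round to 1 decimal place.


Step 1: V^2 = 263.4^2 = 69379.56
Step 2: n^2 - 1 = 3.0^2 - 1 = 8.0
Step 3: sqrt(8.0) = 2.828427
Step 4: R = 69379.56 / (9.81 * 2.828427) = 2500.4 m

2500.4


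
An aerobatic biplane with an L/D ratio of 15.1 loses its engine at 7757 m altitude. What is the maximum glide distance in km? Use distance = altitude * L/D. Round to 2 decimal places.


Step 1: Glide distance = altitude * L/D = 7757 * 15.1 = 117130.7 m
Step 2: Convert to km: 117130.7 / 1000 = 117.13 km

117.13


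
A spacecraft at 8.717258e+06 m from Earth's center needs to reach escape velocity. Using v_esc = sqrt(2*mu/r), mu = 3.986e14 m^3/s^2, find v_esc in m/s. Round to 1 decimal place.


Step 1: 2*mu/r = 2 * 3.986e14 / 8.717258e+06 = 91450775.0029
Step 2: v_esc = sqrt(91450775.0029) = 9563.0 m/s

9563.0


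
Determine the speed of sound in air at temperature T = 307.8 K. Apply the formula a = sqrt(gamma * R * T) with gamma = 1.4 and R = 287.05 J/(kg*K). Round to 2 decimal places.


Step 1: gamma * R * T = 1.4 * 287.05 * 307.8 = 123695.586
Step 2: a = sqrt(123695.586) = 351.70 m/s

351.70


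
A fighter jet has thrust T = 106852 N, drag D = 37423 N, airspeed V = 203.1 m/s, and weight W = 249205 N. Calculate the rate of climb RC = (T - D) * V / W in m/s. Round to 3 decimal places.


Step 1: Excess thrust = T - D = 106852 - 37423 = 69429 N
Step 2: Excess power = 69429 * 203.1 = 14101029.9 W
Step 3: RC = 14101029.9 / 249205 = 56.584 m/s

56.584


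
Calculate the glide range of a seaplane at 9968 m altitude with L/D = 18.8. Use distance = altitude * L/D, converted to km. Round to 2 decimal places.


Step 1: Glide distance = altitude * L/D = 9968 * 18.8 = 187398.4 m
Step 2: Convert to km: 187398.4 / 1000 = 187.40 km

187.40


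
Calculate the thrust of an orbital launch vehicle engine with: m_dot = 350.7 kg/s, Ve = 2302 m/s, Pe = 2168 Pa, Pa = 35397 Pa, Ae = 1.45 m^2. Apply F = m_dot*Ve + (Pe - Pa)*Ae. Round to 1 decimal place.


Step 1: Momentum thrust = m_dot * Ve = 350.7 * 2302 = 807311.4 N
Step 2: Pressure thrust = (Pe - Pa) * Ae = (2168 - 35397) * 1.45 = -48182.05 N
Step 3: Total thrust F = 807311.4 + -48182.05 = 759129.4 N

759129.4


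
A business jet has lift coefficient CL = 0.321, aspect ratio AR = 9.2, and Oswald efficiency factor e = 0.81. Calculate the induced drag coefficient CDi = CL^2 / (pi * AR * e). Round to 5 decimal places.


Step 1: CL^2 = 0.321^2 = 0.103041
Step 2: pi * AR * e = 3.14159 * 9.2 * 0.81 = 23.411148
Step 3: CDi = 0.103041 / 23.411148 = 0.00440

0.00440


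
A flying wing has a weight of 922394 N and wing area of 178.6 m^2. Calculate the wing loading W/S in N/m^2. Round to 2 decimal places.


Step 1: Wing loading = W / S = 922394 / 178.6
Step 2: Wing loading = 5164.58 N/m^2

5164.58


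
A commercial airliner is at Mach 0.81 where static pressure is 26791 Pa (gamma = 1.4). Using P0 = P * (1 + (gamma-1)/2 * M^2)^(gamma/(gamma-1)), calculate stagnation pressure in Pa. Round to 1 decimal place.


Step 1: (gamma-1)/2 * M^2 = 0.2 * 0.6561 = 0.13122
Step 2: 1 + 0.13122 = 1.13122
Step 3: Exponent gamma/(gamma-1) = 3.5
Step 4: P0 = 26791 * 1.13122^3.5 = 41248.1 Pa

41248.1


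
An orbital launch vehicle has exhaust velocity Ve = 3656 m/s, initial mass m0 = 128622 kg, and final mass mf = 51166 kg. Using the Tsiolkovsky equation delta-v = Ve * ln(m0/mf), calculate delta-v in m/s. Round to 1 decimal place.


Step 1: Mass ratio m0/mf = 128622 / 51166 = 2.513818
Step 2: ln(2.513818) = 0.921803
Step 3: delta-v = 3656 * 0.921803 = 3370.1 m/s

3370.1


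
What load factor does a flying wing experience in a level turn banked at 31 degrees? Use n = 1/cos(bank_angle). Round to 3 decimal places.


Step 1: Convert 31 degrees to radians = 0.541052
Step 2: cos(31 deg) = 0.857167
Step 3: n = 1 / 0.857167 = 1.167

1.167


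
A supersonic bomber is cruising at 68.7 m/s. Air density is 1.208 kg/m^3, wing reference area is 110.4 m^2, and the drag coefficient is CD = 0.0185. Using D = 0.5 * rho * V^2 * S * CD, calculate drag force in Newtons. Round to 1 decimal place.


Step 1: Dynamic pressure q = 0.5 * 1.208 * 68.7^2 = 2850.6928 Pa
Step 2: Drag D = q * S * CD = 2850.6928 * 110.4 * 0.0185
Step 3: D = 5822.3 N

5822.3


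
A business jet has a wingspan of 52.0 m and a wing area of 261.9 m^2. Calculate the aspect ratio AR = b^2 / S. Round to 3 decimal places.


Step 1: b^2 = 52.0^2 = 2704.0
Step 2: AR = 2704.0 / 261.9 = 10.325

10.325


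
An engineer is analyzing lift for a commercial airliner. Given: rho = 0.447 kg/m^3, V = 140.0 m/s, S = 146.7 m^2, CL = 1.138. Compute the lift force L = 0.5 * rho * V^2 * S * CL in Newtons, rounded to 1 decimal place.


Step 1: Calculate dynamic pressure q = 0.5 * 0.447 * 140.0^2 = 0.5 * 0.447 * 19600.0 = 4380.6 Pa
Step 2: Multiply by wing area and lift coefficient: L = 4380.6 * 146.7 * 1.138
Step 3: L = 642634.02 * 1.138 = 731317.5 N

731317.5


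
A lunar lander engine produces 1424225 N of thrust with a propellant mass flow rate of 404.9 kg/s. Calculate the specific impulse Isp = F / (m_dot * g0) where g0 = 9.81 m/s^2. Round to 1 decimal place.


Step 1: m_dot * g0 = 404.9 * 9.81 = 3972.07
Step 2: Isp = 1424225 / 3972.07 = 358.6 s

358.6


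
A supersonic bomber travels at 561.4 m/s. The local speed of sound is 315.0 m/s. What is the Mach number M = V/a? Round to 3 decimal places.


Step 1: M = V / a = 561.4 / 315.0
Step 2: M = 1.782

1.782


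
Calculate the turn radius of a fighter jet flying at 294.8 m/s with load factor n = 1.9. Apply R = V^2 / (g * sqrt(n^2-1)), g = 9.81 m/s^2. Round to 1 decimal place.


Step 1: V^2 = 294.8^2 = 86907.04
Step 2: n^2 - 1 = 1.9^2 - 1 = 2.61
Step 3: sqrt(2.61) = 1.615549
Step 4: R = 86907.04 / (9.81 * 1.615549) = 5483.6 m

5483.6


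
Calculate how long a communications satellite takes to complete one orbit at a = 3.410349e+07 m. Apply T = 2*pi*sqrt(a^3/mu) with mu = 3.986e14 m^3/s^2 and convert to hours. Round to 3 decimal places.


Step 1: a^3 / mu = 3.966400e+22 / 3.986e14 = 9.950827e+07
Step 2: sqrt(9.950827e+07) = 9975.3833 s
Step 3: T = 2*pi * 9975.3833 = 62677.18 s
Step 4: T in hours = 62677.18 / 3600 = 17.410 hours

17.410


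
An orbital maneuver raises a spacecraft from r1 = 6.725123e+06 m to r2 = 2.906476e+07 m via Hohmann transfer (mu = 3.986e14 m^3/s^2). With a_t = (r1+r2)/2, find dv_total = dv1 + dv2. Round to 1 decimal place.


Step 1: Transfer semi-major axis a_t = (6.725123e+06 + 2.906476e+07) / 2 = 1.789494e+07 m
Step 2: v1 (circular at r1) = sqrt(mu/r1) = 7698.72 m/s
Step 3: v_t1 = sqrt(mu*(2/r1 - 1/a_t)) = 9811.53 m/s
Step 4: dv1 = |9811.53 - 7698.72| = 2112.81 m/s
Step 5: v2 (circular at r2) = 3703.27 m/s, v_t2 = 2270.23 m/s
Step 6: dv2 = |3703.27 - 2270.23| = 1433.04 m/s
Step 7: Total delta-v = 2112.81 + 1433.04 = 3545.8 m/s

3545.8


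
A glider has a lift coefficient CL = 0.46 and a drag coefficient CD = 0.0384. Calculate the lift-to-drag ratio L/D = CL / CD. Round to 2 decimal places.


Step 1: L/D = CL / CD = 0.46 / 0.0384
Step 2: L/D = 11.98

11.98


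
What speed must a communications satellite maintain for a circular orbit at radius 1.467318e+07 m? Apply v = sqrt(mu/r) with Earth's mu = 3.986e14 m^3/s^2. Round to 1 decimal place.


Step 1: mu / r = 3.986e14 / 1.467318e+07 = 27165208.905
Step 2: v = sqrt(27165208.905) = 5212.0 m/s

5212.0
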